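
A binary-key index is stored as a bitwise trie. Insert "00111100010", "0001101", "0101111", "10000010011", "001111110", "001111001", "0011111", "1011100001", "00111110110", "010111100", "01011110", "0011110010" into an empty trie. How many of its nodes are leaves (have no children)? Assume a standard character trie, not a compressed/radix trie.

8

A leaf is a node with no children — equivalently, the end of a word that is not a proper prefix of any other stored word.
Those words: "0001101", "00111100010", "0011110010", "00111110110", "001111110", "010111100", "10000010011", "1011100001"
Leaf count: 8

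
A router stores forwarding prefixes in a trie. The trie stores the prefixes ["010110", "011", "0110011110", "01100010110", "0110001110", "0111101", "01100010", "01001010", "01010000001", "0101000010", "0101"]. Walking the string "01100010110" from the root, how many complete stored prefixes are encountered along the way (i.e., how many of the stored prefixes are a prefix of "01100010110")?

3

Traverse "01100010110" character by character; count nodes along the way that are marked as word ends.
Prefixes of the query that are stored words: "011", "01100010", "01100010110"
Count: 3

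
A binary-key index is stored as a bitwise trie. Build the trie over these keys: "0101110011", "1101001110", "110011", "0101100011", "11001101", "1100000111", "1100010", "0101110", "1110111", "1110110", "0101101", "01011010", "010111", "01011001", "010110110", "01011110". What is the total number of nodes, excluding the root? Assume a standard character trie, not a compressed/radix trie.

51

Insert word by word; a character creates a node only if that edge doesn't already exist:
  "0101110011" → 10 new (0, 1, 0, 1, 1, 1, 0, 0, 1, 1)
  "1101001110" → 10 new (1, 1, 0, 1, 0, 0, 1, 1, 1, 0)
  "110011" → prefix "110" already present; 3 new (0, 1, 1)
  "0101100011" → prefix "01011" already present; 5 new (0, 0, 0, 1, 1)
  "11001101" → prefix "110011" already present; 2 new (0, 1)
  "1100000111" → prefix "1100" already present; 6 new (0, 0, 0, 1, 1, 1)
  "1100010" → prefix "11000" already present; 2 new (1, 0)
  "0101110" → prefix "0101110" already present; 0 new (none)
  "1110111" → prefix "11" already present; 5 new (1, 0, 1, 1, 1)
  "1110110" → prefix "111011" already present; 1 new (0)
  "0101101" → prefix "010110" already present; 1 new (1)
  "01011010" → prefix "0101101" already present; 1 new (0)
  "010111" → prefix "010111" already present; 0 new (none)
  "01011001" → prefix "0101100" already present; 1 new (1)
  "010110110" → prefix "0101101" already present; 2 new (1, 0)
  "01011110" → prefix "010111" already present; 2 new (1, 0)
Total nodes = 10 + 10 + 3 + 5 + 2 + 6 + 2 + 0 + 5 + 1 + 1 + 1 + 0 + 1 + 2 + 2 = 51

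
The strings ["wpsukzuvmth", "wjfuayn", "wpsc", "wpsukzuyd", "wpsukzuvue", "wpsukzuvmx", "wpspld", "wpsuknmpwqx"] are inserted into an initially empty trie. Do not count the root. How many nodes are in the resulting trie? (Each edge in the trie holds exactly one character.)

32

For each word, the new-node count is its length minus the longest prefix already in the trie:
  "wpsukzuvmth" → 11 new (w, p, s, u, k, z, u, v, m, t, h)
  "wjfuayn" → prefix "w" already present; 6 new (j, f, u, a, y, n)
  "wpsc" → prefix "wps" already present; 1 new (c)
  "wpsukzuyd" → prefix "wpsukzu" already present; 2 new (y, d)
  "wpsukzuvue" → prefix "wpsukzuv" already present; 2 new (u, e)
  "wpsukzuvmx" → prefix "wpsukzuvm" already present; 1 new (x)
  "wpspld" → prefix "wps" already present; 3 new (p, l, d)
  "wpsuknmpwqx" → prefix "wpsuk" already present; 6 new (n, m, p, w, q, x)
Total nodes = 11 + 6 + 1 + 2 + 2 + 1 + 3 + 6 = 32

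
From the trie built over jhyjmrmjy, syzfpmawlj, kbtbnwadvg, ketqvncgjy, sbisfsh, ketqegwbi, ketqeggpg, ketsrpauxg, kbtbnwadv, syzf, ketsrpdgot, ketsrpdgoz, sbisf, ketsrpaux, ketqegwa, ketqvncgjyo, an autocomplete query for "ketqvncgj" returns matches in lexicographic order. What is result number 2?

ketqvncgjyo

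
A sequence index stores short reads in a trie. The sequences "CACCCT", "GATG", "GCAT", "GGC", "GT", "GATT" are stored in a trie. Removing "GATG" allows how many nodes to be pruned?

After clearing the end-marker at "GATG", prune upward until reaching a node still needed by another word.
The suffix "G" (1 node) is used only by "GATG"; the node for "GAT" still has the child "T", so pruning stops there.
Nodes removed: 1

1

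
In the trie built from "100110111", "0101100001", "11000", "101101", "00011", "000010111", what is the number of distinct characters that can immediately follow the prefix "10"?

The children of the "10" node are the distinct next characters among strings starting with "10".
Characters that immediately follow "10" among the stored strings: {0, 1}.
That node has 2 child edges.

2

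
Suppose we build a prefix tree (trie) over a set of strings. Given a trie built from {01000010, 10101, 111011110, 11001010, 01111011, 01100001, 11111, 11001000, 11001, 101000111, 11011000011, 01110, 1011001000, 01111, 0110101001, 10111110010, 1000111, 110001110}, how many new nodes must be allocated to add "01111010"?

1

The longest prefix of "01111010" already in the trie is "0111101" (length 7).
Each of the 1 remaining characters creates one node.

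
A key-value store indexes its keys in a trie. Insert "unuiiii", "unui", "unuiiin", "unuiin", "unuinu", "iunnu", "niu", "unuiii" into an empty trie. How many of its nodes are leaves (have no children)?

Leaves are exactly the stored words that no other stored word extends.
Those words: "iunnu", "niu", "unuiiii", "unuiiin", "unuiin", "unuinu"
Leaf count: 6

6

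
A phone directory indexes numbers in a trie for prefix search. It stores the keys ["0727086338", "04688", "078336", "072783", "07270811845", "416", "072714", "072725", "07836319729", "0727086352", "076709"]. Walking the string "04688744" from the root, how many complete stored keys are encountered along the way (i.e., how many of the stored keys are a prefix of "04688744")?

1

Traverse "04688744" character by character; count nodes along the way that are marked as word ends.
Prefixes of the query that are stored words: "04688"
Count: 1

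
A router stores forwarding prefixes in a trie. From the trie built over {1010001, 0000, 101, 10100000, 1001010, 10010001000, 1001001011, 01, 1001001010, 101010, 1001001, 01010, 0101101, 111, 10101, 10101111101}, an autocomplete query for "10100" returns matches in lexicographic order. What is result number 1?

DFS of the "10100" subtree visits, in order: "10100000", "1010001"
Position 1: 10100000

10100000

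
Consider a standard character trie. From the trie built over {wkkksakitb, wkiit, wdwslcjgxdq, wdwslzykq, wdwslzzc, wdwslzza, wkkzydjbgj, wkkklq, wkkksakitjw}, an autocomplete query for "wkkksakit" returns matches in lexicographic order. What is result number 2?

DFS of the "wkkksakit" subtree visits, in order: "wkkksakitb", "wkkksakitjw"
The 2nd is wkkksakitjw.

wkkksakitjw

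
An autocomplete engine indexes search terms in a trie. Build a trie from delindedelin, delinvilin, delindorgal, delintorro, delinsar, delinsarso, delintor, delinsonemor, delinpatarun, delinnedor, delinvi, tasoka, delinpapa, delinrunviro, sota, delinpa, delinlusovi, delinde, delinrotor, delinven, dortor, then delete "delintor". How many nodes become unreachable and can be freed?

After clearing the end-marker at "delintor", prune upward until reaching a node still needed by another word.
Every node on "delintor" is still needed (e.g. by "delintorro"), so nothing is freed.
Nodes removed: 0

0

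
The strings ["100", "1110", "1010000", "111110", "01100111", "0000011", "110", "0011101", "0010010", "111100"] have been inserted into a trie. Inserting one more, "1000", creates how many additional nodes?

Walking "1000" from the root, the first 3 characters ("100") follow existing edges; "0" is the first miss.
New nodes needed: |"1000"| − 3 = 4 − 3 = 1.

1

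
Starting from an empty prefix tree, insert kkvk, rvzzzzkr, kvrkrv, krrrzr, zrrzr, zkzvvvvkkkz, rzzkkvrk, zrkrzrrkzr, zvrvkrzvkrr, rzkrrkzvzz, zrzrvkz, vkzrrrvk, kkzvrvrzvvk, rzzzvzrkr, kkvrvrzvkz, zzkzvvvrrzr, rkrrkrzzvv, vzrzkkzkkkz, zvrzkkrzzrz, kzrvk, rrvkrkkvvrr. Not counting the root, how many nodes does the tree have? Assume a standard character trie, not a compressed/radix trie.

Count nodes per top-level branch (shared prefixes stored once):
  'k'-branch (kkvk, kkvrvrzvkz, kkzvrvrzvvk, krrrzr, kvrkrv, kzrvk): 34 nodes
  'r'-branch (rkrrkrzzvv, rrvkrkkvvrr, rvzzzzkr, rzkrrkzvzz, rzzkkvrk, rzzzvzrkr): 48 nodes
  'v'-branch (vkzrrrvk, vzrzkkzkkkz): 18 nodes
  'z'-branch (zkzvvvvkkkz, zrkrzrrkzr, zrrzr, zrzrvkz, zvrvkrzvkrr, zvrzkkrzzrz, zzkzvvvrrzr): 56 nodes
Sum: 156

156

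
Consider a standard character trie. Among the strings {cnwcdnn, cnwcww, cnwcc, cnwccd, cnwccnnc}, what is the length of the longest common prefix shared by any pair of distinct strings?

The deepest shared node is where two words last agree before diverging.
"cnwcc" and "cnwccd" agree on "cnwcc" (5 characters) before diverging; nothing deeper is shared.
Longest shared-prefix length: 5

5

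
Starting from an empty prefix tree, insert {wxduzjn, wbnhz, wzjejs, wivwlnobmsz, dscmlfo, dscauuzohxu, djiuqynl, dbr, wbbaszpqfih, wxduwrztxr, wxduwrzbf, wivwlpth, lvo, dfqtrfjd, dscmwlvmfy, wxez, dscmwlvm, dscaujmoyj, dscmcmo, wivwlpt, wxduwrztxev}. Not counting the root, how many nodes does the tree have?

98

For each word, the new-node count is its length minus the longest prefix already in the trie:
  "wxduzjn" → 7 new (w, x, d, u, z, j, n)
  "wbnhz" → prefix "w" already present; 4 new (b, n, h, z)
  "wzjejs" → prefix "w" already present; 5 new (z, j, e, j, s)
  "wivwlnobmsz" → prefix "w" already present; 10 new (i, v, w, l, n, o, b, m, s, z)
  "dscmlfo" → 7 new (d, s, c, m, l, f, o)
  "dscauuzohxu" → prefix "dsc" already present; 8 new (a, u, u, z, o, h, x, u)
  "djiuqynl" → prefix "d" already present; 7 new (j, i, u, q, y, n, l)
  "dbr" → prefix "d" already present; 2 new (b, r)
  "wbbaszpqfih" → prefix "wb" already present; 9 new (b, a, s, z, p, q, f, i, h)
  "wxduwrztxr" → prefix "wxdu" already present; 6 new (w, r, z, t, x, r)
  "wxduwrzbf" → prefix "wxduwrz" already present; 2 new (b, f)
  "wivwlpth" → prefix "wivwl" already present; 3 new (p, t, h)
  "lvo" → 3 new (l, v, o)
  "dfqtrfjd" → prefix "d" already present; 7 new (f, q, t, r, f, j, d)
  "dscmwlvmfy" → prefix "dscm" already present; 6 new (w, l, v, m, f, y)
  "wxez" → prefix "wx" already present; 2 new (e, z)
  "dscmwlvm" → prefix "dscmwlvm" already present; 0 new (none)
  "dscaujmoyj" → prefix "dscau" already present; 5 new (j, m, o, y, j)
  "dscmcmo" → prefix "dscm" already present; 3 new (c, m, o)
  "wivwlpt" → prefix "wivwlpt" already present; 0 new (none)
  "wxduwrztxev" → prefix "wxduwrztx" already present; 2 new (e, v)
Total nodes = 7 + 4 + 5 + 10 + 7 + 8 + 7 + 2 + 9 + 6 + 2 + 3 + 3 + 7 + 6 + 2 + 0 + 5 + 3 + 0 + 2 = 98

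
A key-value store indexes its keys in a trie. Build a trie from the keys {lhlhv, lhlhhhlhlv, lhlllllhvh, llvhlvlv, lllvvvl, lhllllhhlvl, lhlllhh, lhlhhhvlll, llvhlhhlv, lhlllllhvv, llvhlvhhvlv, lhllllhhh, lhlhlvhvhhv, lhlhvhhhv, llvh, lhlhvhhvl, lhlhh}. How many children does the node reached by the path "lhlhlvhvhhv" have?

The children of the "lhlhlvhvhhv" node are the distinct next characters among strings starting with "lhlhlvhvhhv".
No stored string extends past "lhlhlvhvhhv".
That node has 0 child edges.

0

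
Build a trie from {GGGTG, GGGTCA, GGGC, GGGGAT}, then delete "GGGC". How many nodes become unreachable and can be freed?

Walk "GGGC" from the leaf back toward the root, removing each node that no remaining word uses.
The suffix "C" (1 node) is used only by "GGGC"; the node for "GGG" still has the child "T", so pruning stops there.
Nodes removed: 1

1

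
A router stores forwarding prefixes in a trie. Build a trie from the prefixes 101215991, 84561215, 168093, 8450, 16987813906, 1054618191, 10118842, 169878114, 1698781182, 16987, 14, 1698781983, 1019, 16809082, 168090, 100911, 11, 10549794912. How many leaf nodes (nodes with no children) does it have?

Leaves are exactly the stored words that no other stored word extends.
Those words: "100911", "10118842", "101215991", "1019", "1054618191", "10549794912", "11", "14", "16809082", "168093", "169878114", "1698781182", "16987813906", "1698781983", "8450", "84561215"
Leaf count: 16

16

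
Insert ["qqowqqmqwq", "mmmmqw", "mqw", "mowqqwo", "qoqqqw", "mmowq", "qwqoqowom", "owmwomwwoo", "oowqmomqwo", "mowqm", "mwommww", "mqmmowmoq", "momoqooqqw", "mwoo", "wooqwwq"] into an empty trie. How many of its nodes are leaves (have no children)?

Leaves are exactly the stored words that no other stored word extends.
Those words: "mmmmqw", "mmowq", "momoqooqqw", "mowqm", "mowqqwo", "mqmmowmoq", "mqw", "mwommww", "mwoo", "oowqmomqwo", "owmwomwwoo", "qoqqqw", "qqowqqmqwq", "qwqoqowom", "wooqwwq"
Leaf count: 15

15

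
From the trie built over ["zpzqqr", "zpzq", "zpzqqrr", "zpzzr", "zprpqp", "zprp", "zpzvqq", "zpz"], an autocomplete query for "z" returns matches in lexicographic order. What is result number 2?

zprpqp

Filter for "z…" and sort: "zprp", "zprpqp", "zpz", "zpzq", "zpzqqr", "zpzqqrr", "zpzvqq", "zpzzr"
The 2nd is zprpqp.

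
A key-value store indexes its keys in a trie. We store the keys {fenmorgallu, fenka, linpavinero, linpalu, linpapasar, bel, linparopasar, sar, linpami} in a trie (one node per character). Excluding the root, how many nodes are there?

46

Count nodes per top-level branch (shared prefixes stored once):
  'b'-branch (bel): 3 nodes
  'f'-branch (fenka, fenmorgallu): 13 nodes
  'l'-branch (linpalu, linpami, linpapasar, linparopasar, linpavinero): 27 nodes
  's'-branch (sar): 3 nodes
Sum: 46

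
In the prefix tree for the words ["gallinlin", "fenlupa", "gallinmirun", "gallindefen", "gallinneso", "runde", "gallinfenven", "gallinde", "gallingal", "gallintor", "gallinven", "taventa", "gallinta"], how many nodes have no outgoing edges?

Leaves are exactly the stored words that no other stored word extends.
Those words: "fenlupa", "gallindefen", "gallinfenven", "gallingal", "gallinlin", "gallinmirun", "gallinneso", "gallinta", "gallintor", "gallinven", "runde", "taventa"
Leaf count: 12

12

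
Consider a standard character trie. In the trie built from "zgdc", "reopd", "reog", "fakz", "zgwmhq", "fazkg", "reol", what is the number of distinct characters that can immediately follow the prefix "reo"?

3

Follow the path "reo" to its node, then look at its outgoing edges.
Distinct next characters after "reo": g, l, p.
That node has 3 child edges.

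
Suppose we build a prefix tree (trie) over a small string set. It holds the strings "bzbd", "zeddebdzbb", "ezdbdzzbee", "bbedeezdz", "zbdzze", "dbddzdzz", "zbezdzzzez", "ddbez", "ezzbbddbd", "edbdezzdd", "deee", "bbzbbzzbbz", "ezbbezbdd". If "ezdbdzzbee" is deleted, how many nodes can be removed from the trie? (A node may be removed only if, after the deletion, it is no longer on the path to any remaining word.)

8

Walk "ezdbdzzbee" from the leaf back toward the root, removing each node that no remaining word uses.
The suffix "dbdzzbee" (8 nodes) is used only by "ezdbdzzbee"; the node for "ez" still has the child "z", so pruning stops there.
Nodes removed: 8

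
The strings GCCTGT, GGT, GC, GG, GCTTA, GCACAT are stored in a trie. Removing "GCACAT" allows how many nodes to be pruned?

Walk "GCACAT" from the leaf back toward the root, removing each node that no remaining word uses.
The suffix "ACAT" (4 nodes) is used only by "GCACAT"; the node for "GC" still has the child "C", so pruning stops there.
Nodes removed: 4

4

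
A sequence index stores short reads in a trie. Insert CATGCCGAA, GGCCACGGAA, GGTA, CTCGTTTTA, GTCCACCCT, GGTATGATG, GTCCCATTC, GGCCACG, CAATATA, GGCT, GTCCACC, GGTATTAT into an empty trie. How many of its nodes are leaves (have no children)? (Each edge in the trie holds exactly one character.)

Leaves are exactly the stored words that no other stored word extends.
Those words: "CAATATA", "CATGCCGAA", "CTCGTTTTA", "GGCCACGGAA", "GGCT", "GGTATGATG", "GGTATTAT", "GTCCACCCT", "GTCCCATTC"
Leaf count: 9

9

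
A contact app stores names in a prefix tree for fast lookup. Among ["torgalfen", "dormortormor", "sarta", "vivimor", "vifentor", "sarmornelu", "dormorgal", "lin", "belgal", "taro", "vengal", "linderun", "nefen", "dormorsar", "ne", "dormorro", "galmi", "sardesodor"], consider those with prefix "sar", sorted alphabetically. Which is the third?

sarta

Filter for "sar…" and sort: "sardesodor", "sarmornelu", "sarta"
The 3rd is sarta.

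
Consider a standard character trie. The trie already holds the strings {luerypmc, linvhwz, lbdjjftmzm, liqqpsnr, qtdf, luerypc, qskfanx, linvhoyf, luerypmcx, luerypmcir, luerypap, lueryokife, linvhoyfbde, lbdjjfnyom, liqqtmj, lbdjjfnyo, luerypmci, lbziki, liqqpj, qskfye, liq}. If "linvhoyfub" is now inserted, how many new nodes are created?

2

The longest prefix of "linvhoyfub" already in the trie is "linvhoyf" (length 8).
Each of the 2 remaining characters creates one node.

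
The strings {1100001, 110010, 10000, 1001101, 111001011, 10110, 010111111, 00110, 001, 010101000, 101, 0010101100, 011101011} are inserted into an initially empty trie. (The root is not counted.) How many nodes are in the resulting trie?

Insert word by word; a character creates a node only if that edge doesn't already exist:
  "1100001" → 7 new (1, 1, 0, 0, 0, 0, 1)
  "110010" → prefix "1100" already present; 2 new (1, 0)
  "10000" → prefix "1" already present; 4 new (0, 0, 0, 0)
  "1001101" → prefix "100" already present; 4 new (1, 1, 0, 1)
  "111001011" → prefix "11" already present; 7 new (1, 0, 0, 1, 0, 1, 1)
  "10110" → prefix "10" already present; 3 new (1, 1, 0)
  "010111111" → 9 new (0, 1, 0, 1, 1, 1, 1, 1, 1)
  "00110" → prefix "0" already present; 4 new (0, 1, 1, 0)
  "001" → prefix "001" already present; 0 new (none)
  "010101000" → prefix "0101" already present; 5 new (0, 1, 0, 0, 0)
  "101" → prefix "101" already present; 0 new (none)
  "0010101100" → prefix "001" already present; 7 new (0, 1, 0, 1, 1, 0, 0)
  "011101011" → prefix "01" already present; 7 new (1, 1, 0, 1, 0, 1, 1)
Total nodes = 7 + 2 + 4 + 4 + 7 + 3 + 9 + 4 + 0 + 5 + 0 + 7 + 7 = 59

59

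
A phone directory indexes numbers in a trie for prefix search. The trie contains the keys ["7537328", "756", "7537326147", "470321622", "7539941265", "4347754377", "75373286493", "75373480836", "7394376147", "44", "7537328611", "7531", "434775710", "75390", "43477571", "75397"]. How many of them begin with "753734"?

Traverse to the node for "753734", then collect every word in that subtree.
Words under "753734": 75373480836
Count: 1

1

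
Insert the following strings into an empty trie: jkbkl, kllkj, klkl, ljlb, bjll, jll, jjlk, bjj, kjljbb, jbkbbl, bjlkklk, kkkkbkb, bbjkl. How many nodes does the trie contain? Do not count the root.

50

Trace insertions, counting only characters that open a new branch:
  "jkbkl" → 5 new (j, k, b, k, l)
  "kllkj" → 5 new (k, l, l, k, j)
  "klkl" → prefix "kl" already present; 2 new (k, l)
  "ljlb" → 4 new (l, j, l, b)
  "bjll" → 4 new (b, j, l, l)
  "jll" → prefix "j" already present; 2 new (l, l)
  "jjlk" → prefix "j" already present; 3 new (j, l, k)
  "bjj" → prefix "bj" already present; 1 new (j)
  "kjljbb" → prefix "k" already present; 5 new (j, l, j, b, b)
  "jbkbbl" → prefix "j" already present; 5 new (b, k, b, b, l)
  "bjlkklk" → prefix "bjl" already present; 4 new (k, k, l, k)
  "kkkkbkb" → prefix "k" already present; 6 new (k, k, k, b, k, b)
  "bbjkl" → prefix "b" already present; 4 new (b, j, k, l)
Total nodes = 5 + 5 + 2 + 4 + 4 + 2 + 3 + 1 + 5 + 5 + 4 + 6 + 4 = 50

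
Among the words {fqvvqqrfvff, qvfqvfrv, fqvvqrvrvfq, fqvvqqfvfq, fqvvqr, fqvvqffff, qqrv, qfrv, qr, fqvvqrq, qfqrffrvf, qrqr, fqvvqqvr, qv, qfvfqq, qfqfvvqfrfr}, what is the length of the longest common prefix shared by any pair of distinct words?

6

Look for the deepest trie node that still has at least two words in its subtree.
e.g. "fqvvqqfvfq" and "fqvvqqrfvff" share the prefix "fqvvqq" of length 6; no pair shares a longer one.
Longest shared-prefix length: 6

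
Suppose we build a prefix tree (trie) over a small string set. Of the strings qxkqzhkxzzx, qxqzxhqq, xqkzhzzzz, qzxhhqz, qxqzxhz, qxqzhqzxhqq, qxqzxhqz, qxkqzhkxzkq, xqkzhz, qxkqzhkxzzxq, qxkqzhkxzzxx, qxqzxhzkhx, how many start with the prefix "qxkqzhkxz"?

4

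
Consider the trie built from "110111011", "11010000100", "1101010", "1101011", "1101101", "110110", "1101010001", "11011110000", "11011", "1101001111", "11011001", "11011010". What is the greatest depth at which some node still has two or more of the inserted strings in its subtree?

7

Equivalently: take the maximum, over all pairs, of their longest common prefix length.
e.g. "1101010" and "1101010001" share the prefix "1101010" of length 7; no pair shares a longer one.
Longest shared-prefix length: 7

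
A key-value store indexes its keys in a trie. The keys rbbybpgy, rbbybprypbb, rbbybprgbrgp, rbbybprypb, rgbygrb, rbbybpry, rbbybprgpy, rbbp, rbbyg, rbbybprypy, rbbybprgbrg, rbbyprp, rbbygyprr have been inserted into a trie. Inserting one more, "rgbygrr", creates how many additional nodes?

1

Walking "rgbygrr" from the root, the first 6 characters ("rgbygr") follow existing edges; "r" is the first miss.
So 7 − 6 = 1 new nodes.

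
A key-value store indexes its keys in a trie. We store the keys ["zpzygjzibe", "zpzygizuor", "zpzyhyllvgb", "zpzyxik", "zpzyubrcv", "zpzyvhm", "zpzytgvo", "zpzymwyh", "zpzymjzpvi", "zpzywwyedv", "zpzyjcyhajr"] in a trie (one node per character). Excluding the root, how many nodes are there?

59

Insert word by word; a character creates a node only if that edge doesn't already exist:
  "zpzygjzibe" → 10 new (z, p, z, y, g, j, z, i, b, e)
  "zpzygizuor" → prefix "zpzyg" already present; 5 new (i, z, u, o, r)
  "zpzyhyllvgb" → prefix "zpzy" already present; 7 new (h, y, l, l, v, g, b)
  "zpzyxik" → prefix "zpzy" already present; 3 new (x, i, k)
  "zpzyubrcv" → prefix "zpzy" already present; 5 new (u, b, r, c, v)
  "zpzyvhm" → prefix "zpzy" already present; 3 new (v, h, m)
  "zpzytgvo" → prefix "zpzy" already present; 4 new (t, g, v, o)
  "zpzymwyh" → prefix "zpzy" already present; 4 new (m, w, y, h)
  "zpzymjzpvi" → prefix "zpzym" already present; 5 new (j, z, p, v, i)
  "zpzywwyedv" → prefix "zpzy" already present; 6 new (w, w, y, e, d, v)
  "zpzyjcyhajr" → prefix "zpzy" already present; 7 new (j, c, y, h, a, j, r)
Total nodes = 10 + 5 + 7 + 3 + 5 + 3 + 4 + 4 + 5 + 6 + 7 = 59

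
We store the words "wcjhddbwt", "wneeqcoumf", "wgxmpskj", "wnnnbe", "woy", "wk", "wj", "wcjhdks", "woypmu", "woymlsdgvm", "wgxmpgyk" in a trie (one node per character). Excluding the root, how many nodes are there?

For each word, the new-node count is its length minus the longest prefix already in the trie:
  "wcjhddbwt" → 9 new (w, c, j, h, d, d, b, w, t)
  "wneeqcoumf" → prefix "w" already present; 9 new (n, e, e, q, c, o, u, m, f)
  "wgxmpskj" → prefix "w" already present; 7 new (g, x, m, p, s, k, j)
  "wnnnbe" → prefix "wn" already present; 4 new (n, n, b, e)
  "woy" → prefix "w" already present; 2 new (o, y)
  "wk" → prefix "w" already present; 1 new (k)
  "wj" → prefix "w" already present; 1 new (j)
  "wcjhdks" → prefix "wcjhd" already present; 2 new (k, s)
  "woypmu" → prefix "woy" already present; 3 new (p, m, u)
  "woymlsdgvm" → prefix "woy" already present; 7 new (m, l, s, d, g, v, m)
  "wgxmpgyk" → prefix "wgxmp" already present; 3 new (g, y, k)
Total nodes = 9 + 9 + 7 + 4 + 2 + 1 + 1 + 2 + 3 + 7 + 3 = 48

48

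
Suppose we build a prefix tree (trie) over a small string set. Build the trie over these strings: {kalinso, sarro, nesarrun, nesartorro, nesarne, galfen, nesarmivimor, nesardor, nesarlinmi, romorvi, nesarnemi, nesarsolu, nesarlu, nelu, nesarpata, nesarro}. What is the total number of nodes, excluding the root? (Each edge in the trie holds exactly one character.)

69

Count nodes per top-level branch (shared prefixes stored once):
  'g'-branch (galfen): 6 nodes
  'k'-branch (kalinso): 7 nodes
  'n'-branch (nelu, nesardor, nesarlinmi, nesarlu, nesarmivimor, nesarne, nesarnemi, nesarpata, nesarro, nesarrun, nesarsolu, nesartorro): 44 nodes
  'r'-branch (romorvi): 7 nodes
  's'-branch (sarro): 5 nodes
Sum: 69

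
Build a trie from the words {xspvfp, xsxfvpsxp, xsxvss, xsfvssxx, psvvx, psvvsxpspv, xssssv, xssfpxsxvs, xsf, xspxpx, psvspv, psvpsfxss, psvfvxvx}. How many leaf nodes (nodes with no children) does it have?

Leaves are exactly the stored words that no other stored word extends.
Those words: "psvfvxvx", "psvpsfxss", "psvspv", "psvvsxpspv", "psvvx", "xsfvssxx", "xspvfp", "xspxpx", "xssfpxsxvs", "xssssv", "xsxfvpsxp", "xsxvss"
Leaf count: 12

12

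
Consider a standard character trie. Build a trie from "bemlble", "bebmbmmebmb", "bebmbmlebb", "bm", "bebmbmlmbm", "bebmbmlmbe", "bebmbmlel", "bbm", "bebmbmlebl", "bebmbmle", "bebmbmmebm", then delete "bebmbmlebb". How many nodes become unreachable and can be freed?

A node on "bebmbmlebb"'s path can go only if nothing else ends at it or branches off below it.
The suffix "b" (1 node) is used only by "bebmbmlebb"; the node for "bebmbmleb" still has the child "l", so pruning stops there.
Nodes removed: 1

1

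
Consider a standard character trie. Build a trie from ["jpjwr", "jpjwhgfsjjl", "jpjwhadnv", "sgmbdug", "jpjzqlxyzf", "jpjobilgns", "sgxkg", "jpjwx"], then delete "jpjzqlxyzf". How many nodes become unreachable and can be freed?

7

Walk "jpjzqlxyzf" from the leaf back toward the root, removing each node that no remaining word uses.
The suffix "zqlxyzf" (7 nodes) is used only by "jpjzqlxyzf"; the node for "jpj" still has the child "w", so pruning stops there.
Nodes removed: 7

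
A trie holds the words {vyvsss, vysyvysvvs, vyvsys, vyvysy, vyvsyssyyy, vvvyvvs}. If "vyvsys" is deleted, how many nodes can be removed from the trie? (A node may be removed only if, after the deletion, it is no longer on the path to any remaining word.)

0

After clearing the end-marker at "vyvsys", prune upward until reaching a node still needed by another word.
Every node on "vyvsys" is still needed (e.g. by "vyvsyssyyy"), so nothing is freed.
Nodes removed: 0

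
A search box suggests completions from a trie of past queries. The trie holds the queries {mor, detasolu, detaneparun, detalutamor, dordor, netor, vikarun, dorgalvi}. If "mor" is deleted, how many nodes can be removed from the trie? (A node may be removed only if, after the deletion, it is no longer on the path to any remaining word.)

After clearing the end-marker at "mor", prune upward until reaching a node still needed by another word.
No other word shares any prefix with "mor", so all 3 of its nodes go.
Nodes removed: 3

3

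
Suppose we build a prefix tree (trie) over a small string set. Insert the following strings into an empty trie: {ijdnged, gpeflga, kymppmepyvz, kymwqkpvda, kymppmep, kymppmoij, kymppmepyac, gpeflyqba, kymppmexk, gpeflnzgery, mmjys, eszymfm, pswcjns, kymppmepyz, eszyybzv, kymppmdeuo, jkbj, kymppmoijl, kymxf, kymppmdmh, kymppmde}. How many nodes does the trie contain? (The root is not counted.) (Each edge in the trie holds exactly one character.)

86

Insert word by word; a character creates a node only if that edge doesn't already exist:
  "ijdnged" → 7 new (i, j, d, n, g, e, d)
  "gpeflga" → 7 new (g, p, e, f, l, g, a)
  "kymppmepyvz" → 11 new (k, y, m, p, p, m, e, p, y, v, z)
  "kymwqkpvda" → prefix "kym" already present; 7 new (w, q, k, p, v, d, a)
  "kymppmep" → prefix "kymppmep" already present; 0 new (none)
  "kymppmoij" → prefix "kymppm" already present; 3 new (o, i, j)
  "kymppmepyac" → prefix "kymppmepy" already present; 2 new (a, c)
  "gpeflyqba" → prefix "gpefl" already present; 4 new (y, q, b, a)
  "kymppmexk" → prefix "kymppme" already present; 2 new (x, k)
  "gpeflnzgery" → prefix "gpefl" already present; 6 new (n, z, g, e, r, y)
  "mmjys" → 5 new (m, m, j, y, s)
  "eszymfm" → 7 new (e, s, z, y, m, f, m)
  "pswcjns" → 7 new (p, s, w, c, j, n, s)
  "kymppmepyz" → prefix "kymppmepy" already present; 1 new (z)
  "eszyybzv" → prefix "eszy" already present; 4 new (y, b, z, v)
  "kymppmdeuo" → prefix "kymppm" already present; 4 new (d, e, u, o)
  "jkbj" → 4 new (j, k, b, j)
  "kymppmoijl" → prefix "kymppmoij" already present; 1 new (l)
  "kymxf" → prefix "kym" already present; 2 new (x, f)
  "kymppmdmh" → prefix "kymppmd" already present; 2 new (m, h)
  "kymppmde" → prefix "kymppmde" already present; 0 new (none)
Total nodes = 7 + 7 + 11 + 7 + 0 + 3 + 2 + 4 + 2 + 6 + 5 + 7 + 7 + 1 + 4 + 4 + 4 + 1 + 2 + 2 + 0 = 86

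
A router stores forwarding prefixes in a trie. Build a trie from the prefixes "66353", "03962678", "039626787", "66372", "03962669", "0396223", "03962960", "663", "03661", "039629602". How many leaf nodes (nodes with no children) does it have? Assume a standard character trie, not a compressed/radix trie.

7

Leaves are exactly the stored words that no other stored word extends.
Those words: "03661", "0396223", "03962669", "039626787", "039629602", "66353", "66372"
Leaf count: 7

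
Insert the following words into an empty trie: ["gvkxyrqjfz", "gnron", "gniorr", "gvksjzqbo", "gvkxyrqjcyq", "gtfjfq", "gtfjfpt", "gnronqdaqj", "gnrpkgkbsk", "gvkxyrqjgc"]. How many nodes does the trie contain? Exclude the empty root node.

48

Count nodes per top-level branch (shared prefixes stored once):
  'g'-branch (gniorr, gnron, gnronqdaqj, gnrpkgkbsk, gtfjfpt, gtfjfq, gvksjzqbo, gvkxyrqjcyq, gvkxyrqjfz, gvkxyrqjgc): 48 nodes
Sum: 48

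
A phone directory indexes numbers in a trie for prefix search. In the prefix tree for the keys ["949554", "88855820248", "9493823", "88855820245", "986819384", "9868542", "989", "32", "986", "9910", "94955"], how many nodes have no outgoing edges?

9

A leaf is a node with no children — equivalently, the end of a word that is not a proper prefix of any other stored word.
Those words: "32", "88855820245", "88855820248", "9493823", "949554", "986819384", "9868542", "989", "9910"
Leaf count: 9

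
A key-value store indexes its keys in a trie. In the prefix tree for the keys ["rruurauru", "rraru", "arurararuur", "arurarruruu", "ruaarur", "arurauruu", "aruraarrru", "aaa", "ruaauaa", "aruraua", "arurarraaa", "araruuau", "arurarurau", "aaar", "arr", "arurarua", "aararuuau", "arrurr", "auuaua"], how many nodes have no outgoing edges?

17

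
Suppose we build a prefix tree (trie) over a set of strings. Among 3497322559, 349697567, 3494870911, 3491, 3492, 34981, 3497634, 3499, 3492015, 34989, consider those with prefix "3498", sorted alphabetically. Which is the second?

Words with prefix "3498", in lexicographic order: "34981", "34989"
Position 2: 34989

34989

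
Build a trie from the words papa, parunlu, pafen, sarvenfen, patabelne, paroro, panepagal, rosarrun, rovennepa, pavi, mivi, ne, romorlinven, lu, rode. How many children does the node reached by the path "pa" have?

6

Walk "pa" from the root, arriving at one node.
Characters that immediately follow "pa" among the stored strings: {f, n, p, r, t, v}.
That node has 6 child edges.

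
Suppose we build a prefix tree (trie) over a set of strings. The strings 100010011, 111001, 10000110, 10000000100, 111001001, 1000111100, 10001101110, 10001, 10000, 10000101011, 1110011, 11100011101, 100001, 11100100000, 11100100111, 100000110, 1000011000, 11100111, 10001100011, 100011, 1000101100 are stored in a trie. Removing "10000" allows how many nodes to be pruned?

0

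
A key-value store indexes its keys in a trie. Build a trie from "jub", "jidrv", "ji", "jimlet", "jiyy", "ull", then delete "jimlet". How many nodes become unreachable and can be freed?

4

A node on "jimlet"'s path can go only if nothing else ends at it or branches off below it.
The suffix "mlet" (4 nodes) is used only by "jimlet"; the node for "ji" still has the child "d", so pruning stops there.
Nodes removed: 4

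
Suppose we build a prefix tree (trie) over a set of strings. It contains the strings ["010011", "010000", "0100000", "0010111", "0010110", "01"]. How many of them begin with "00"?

Walk to "00"; the words in its subtree are exactly those with that prefix.
Matches: "0010110", "0010111"
Count: 2

2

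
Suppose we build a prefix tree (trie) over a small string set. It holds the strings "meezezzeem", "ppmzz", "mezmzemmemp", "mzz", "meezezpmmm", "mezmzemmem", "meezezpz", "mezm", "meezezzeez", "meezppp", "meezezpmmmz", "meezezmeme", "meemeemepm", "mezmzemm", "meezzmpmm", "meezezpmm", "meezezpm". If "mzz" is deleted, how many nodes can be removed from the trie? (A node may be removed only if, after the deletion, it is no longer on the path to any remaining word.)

A node on "mzz"'s path can go only if nothing else ends at it or branches off below it.
The suffix "zz" (2 nodes) is used only by "mzz"; the node for "m" still has the child "e", so pruning stops there.
Nodes removed: 2

2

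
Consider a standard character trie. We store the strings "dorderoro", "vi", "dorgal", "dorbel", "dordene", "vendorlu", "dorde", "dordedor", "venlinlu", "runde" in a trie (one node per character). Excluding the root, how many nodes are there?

Count nodes per top-level branch (shared prefixes stored once):
  'd'-branch (dorbel, dorde, dordedor, dordene, dorderoro, dorgal): 20 nodes
  'r'-branch (runde): 5 nodes
  'v'-branch (vendorlu, venlinlu, vi): 14 nodes
Sum: 39

39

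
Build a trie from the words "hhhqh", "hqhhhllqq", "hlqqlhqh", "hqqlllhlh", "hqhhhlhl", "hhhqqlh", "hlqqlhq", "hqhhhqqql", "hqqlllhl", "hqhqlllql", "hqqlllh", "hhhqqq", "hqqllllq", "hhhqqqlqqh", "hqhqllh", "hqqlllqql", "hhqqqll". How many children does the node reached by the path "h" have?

3

The children of the "h" node are the distinct next characters among strings starting with "h".
Distinct next characters after "h": h, l, q.
That node has 3 child edges.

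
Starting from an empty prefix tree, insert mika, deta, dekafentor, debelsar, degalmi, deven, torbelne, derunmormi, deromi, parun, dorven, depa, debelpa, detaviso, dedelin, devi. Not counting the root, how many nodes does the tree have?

Count nodes per top-level branch (shared prefixes stored once):
  'd'-branch (debelpa, debelsar, dedelin, degalmi, dekafentor, depa, deromi, derunmormi, deta, detaviso, deven, devi, dorven): 56 nodes
  'm'-branch (mika): 4 nodes
  'p'-branch (parun): 5 nodes
  't'-branch (torbelne): 8 nodes
Sum: 73

73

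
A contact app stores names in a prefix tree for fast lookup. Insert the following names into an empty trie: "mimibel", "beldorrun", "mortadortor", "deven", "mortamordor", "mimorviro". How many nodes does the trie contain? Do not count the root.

Count nodes per top-level branch (shared prefixes stored once):
  'b'-branch (beldorrun): 9 nodes
  'd'-branch (deven): 5 nodes
  'm'-branch (mimibel, mimorviro, mortadortor, mortamordor): 29 nodes
Sum: 43

43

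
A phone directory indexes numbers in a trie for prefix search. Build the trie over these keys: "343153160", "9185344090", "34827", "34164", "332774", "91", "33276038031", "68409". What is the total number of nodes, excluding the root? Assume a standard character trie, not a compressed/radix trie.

42

Count nodes per top-level branch (shared prefixes stored once):
  '3'-branch (33276038031, 332774, 34164, 343153160, 34827): 27 nodes
  '6'-branch (68409): 5 nodes
  '9'-branch (91, 9185344090): 10 nodes
Sum: 42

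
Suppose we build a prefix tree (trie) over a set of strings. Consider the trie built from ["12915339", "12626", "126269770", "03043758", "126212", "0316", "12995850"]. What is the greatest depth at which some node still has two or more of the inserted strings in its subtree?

5

Equivalently: take the maximum, over all pairs, of their longest common prefix length.
e.g. "12626" and "126269770" share the prefix "12626" of length 5; no pair shares a longer one.
Longest shared-prefix length: 5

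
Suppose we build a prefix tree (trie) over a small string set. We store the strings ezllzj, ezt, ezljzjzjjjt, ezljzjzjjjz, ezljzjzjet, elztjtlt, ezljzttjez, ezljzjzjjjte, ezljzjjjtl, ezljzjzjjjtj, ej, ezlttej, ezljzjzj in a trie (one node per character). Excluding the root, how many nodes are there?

Count nodes per top-level branch (shared prefixes stored once):
  'e'-branch (ej, elztjtlt, ezljzjjjtl, ezljzjzj, ezljzjzjet, ezljzjzjjjt, ezljzjzjjjte, ezljzjzjjjtj, ezljzjzjjjz, ezljzttjez, ezllzj, ezlttej, ezt): 41 nodes
Sum: 41

41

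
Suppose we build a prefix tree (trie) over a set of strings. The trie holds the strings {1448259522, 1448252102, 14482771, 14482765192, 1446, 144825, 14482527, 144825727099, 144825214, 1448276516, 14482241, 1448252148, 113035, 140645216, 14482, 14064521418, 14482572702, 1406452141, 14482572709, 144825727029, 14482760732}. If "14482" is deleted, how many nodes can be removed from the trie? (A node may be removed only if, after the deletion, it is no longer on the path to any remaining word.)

After clearing the end-marker at "14482", prune upward until reaching a node still needed by another word.
Every node on "14482" is still needed (e.g. by "1448259522"), so nothing is freed.
Nodes removed: 0

0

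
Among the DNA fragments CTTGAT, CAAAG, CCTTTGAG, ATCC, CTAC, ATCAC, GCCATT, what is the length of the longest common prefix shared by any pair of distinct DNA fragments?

The deepest shared node is where two words last agree before diverging.
e.g. "ATCAC" and "ATCC" share the prefix "ATC" of length 3; no pair shares a longer one.
Longest shared-prefix length: 3

3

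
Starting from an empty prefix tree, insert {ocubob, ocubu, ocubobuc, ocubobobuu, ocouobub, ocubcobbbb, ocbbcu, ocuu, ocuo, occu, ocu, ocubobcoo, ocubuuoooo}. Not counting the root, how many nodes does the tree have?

Insert word by word; a character creates a node only if that edge doesn't already exist:
  "ocubob" → 6 new (o, c, u, b, o, b)
  "ocubu" → prefix "ocub" already present; 1 new (u)
  "ocubobuc" → prefix "ocubob" already present; 2 new (u, c)
  "ocubobobuu" → prefix "ocubob" already present; 4 new (o, b, u, u)
  "ocouobub" → prefix "oc" already present; 6 new (o, u, o, b, u, b)
  "ocubcobbbb" → prefix "ocub" already present; 6 new (c, o, b, b, b, b)
  "ocbbcu" → prefix "oc" already present; 4 new (b, b, c, u)
  "ocuu" → prefix "ocu" already present; 1 new (u)
  "ocuo" → prefix "ocu" already present; 1 new (o)
  "occu" → prefix "oc" already present; 2 new (c, u)
  "ocu" → prefix "ocu" already present; 0 new (none)
  "ocubobcoo" → prefix "ocubob" already present; 3 new (c, o, o)
  "ocubuuoooo" → prefix "ocubu" already present; 5 new (u, o, o, o, o)
Total nodes = 6 + 1 + 2 + 4 + 6 + 6 + 4 + 1 + 1 + 2 + 0 + 3 + 5 = 41

41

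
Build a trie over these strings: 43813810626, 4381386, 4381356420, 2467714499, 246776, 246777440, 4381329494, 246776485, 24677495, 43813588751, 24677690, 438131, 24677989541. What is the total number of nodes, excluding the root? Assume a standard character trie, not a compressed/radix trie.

57

Count nodes per top-level branch (shared prefixes stored once):
  '2'-branch (2467714499, 24677495, 246776, 246776485, 24677690, 246777440, 24677989541): 29 nodes
  '4'-branch (438131, 4381329494, 4381356420, 43813588751, 43813810626, 4381386): 28 nodes
Sum: 57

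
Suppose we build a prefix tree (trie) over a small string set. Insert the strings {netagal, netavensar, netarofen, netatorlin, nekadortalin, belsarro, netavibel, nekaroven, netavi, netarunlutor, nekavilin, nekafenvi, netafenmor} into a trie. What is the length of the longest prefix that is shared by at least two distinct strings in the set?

6

Equivalently: take the maximum, over all pairs, of their longest common prefix length.
e.g. "netavi" and "netavibel" share the prefix "netavi" of length 6; no pair shares a longer one.
Longest shared-prefix length: 6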